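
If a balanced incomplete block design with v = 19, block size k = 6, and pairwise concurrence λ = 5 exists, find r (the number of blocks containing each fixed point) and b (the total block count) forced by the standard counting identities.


Any 2-(v, k, λ) BIBD satisfies two necessary conditions:
  (i)  Each point sits in r blocks, and counting incidences through any fixed point gives r(k − 1) = λ(v − 1), so r = λ(v − 1)/(k − 1).
  (ii) Total incidences bk = vr, so b = vr/k.
Step 1: r = λ(v − 1)/(k − 1) = 5·(19 − 1)/(6 − 1) = 5·18/5 = 90/5 = 18.
Step 2: b = vr/k = 19·18/6 = 342/6 = 57.
Check integrality: r = 18 ∈ Z ✓, b = 57 ∈ Z ✓.
(These identities are necessary conditions: they determine r and b for any design with these parameters, but do not by themselves prove that one exists.)

r = 18, b = 57.


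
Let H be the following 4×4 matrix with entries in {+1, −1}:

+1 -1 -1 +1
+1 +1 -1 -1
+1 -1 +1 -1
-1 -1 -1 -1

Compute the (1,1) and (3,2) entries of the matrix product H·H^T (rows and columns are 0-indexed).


Row 1 of H: [1, 1, -1, -1].
Row 2 of H: [1, -1, 1, -1].
Row 3 of H: [-1, -1, -1, -1].
(H·H^T)[1][1] = Σ_j H[1][j]·H[1][j] = (1)² + (1)² + (-1)² + (-1)² = 1 + 1 + 1 + 1 = 4.
(H·H^T)[3][2] = Σ_j H[3][j]·H[2][j] = (-1)·(1) + (-1)·(-1) + (-1)·(1) + (-1)·(-1) = -1 + 1 + -1 + 1 = 0.
So rows 3 and 2 are orthogonal; the diagonal entry equals n = 4.

(1,1) entry = 4; (3,2) entry = 0.


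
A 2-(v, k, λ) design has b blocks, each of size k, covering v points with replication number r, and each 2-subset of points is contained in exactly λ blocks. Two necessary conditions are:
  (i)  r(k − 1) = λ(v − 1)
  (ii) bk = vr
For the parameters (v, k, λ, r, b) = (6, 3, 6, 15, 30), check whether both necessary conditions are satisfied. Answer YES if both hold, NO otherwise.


Condition (i): r(k − 1) = 15·2 = 30; λ(v − 1) = 6·5 = 30. Match? YES.
Condition (ii): bk = 30·3 = 90; vr = 6·15 = 90. Match? YES.
Both conditions hold? YES.

YES


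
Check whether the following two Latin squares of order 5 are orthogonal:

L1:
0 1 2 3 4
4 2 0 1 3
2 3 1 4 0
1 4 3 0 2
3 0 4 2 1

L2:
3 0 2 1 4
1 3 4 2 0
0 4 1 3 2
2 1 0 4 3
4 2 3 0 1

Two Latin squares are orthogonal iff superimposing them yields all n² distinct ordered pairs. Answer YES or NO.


Form the n² = 25 superimposed pairs (L1[i][j], L2[i][j]), row by row (rows and columns indexed from 0):
row 0: (0,3) (1,0) (2,2) (3,1) (4,4)
row 1: (4,1) (2,3) (0,4) (1,2) (3,0)
row 2: (2,0) (3,4) (1,1) (4,3) (0,2)
row 3: (1,2) (4,1) (3,0) (0,4) (2,3)
row 4: (3,4) (0,2) (4,3) (2,0) (1,1)
Orthogonality requires all 25 pairs distinct.
But the pair (1,2) repeats: cell (1,3) has L1 = 1, L2 = 2, and cell (3,0) has L1 = 1, L2 = 2.
A repeated pair means some other pair never occurs (only 15 distinct pairs out of 25), so the squares are not orthogonal.
Conclusion: NO.

NO


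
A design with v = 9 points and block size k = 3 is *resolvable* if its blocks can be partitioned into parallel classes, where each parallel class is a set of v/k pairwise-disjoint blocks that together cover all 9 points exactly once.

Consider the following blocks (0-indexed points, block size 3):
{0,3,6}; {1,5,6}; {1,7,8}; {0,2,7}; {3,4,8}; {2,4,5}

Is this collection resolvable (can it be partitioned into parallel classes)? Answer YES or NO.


v = 9, block size k = 3, number of blocks = 6.
For resolvability, blocks must partition into parallel classes of size v/k = 3.
Total blocks must therefore be a multiple of 3: 6 = 3·2 + 0 ⇒ divisible ✓.
Greedy packing gives 2 candidate class(es). Each should be a full parallel class (size 3, covers all 9 points).
  Class 1 (3 blocks): {0,3,6}; {1,7,8}; {2,4,5}. Points covered: [0, 1, 2, 3, 4, 5, 6, 7, 8].
  Class 2 (3 blocks): {1,5,6}; {0,2,7}; {3,4,8}. Points covered: [0, 1, 2, 3, 4, 5, 6, 7, 8].
All classes full (size 3)? YES. All classes cover every point? YES.
Resolvable? YES.

YES


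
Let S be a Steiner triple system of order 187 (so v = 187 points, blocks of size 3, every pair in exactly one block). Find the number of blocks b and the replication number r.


An STS(v) is a 2-(v, 3, 1) BIBD: block size k = 3, λ = 1.
Replication: r(k − 1) = λ(v − 1) ⇒ r·2 = 187 − 1 = 186 ⇒ r = 93.
Block count: bk = vr ⇒ b·3 = 187·93 = 17391 ⇒ b = 5797.

r = 93, b = 5797.


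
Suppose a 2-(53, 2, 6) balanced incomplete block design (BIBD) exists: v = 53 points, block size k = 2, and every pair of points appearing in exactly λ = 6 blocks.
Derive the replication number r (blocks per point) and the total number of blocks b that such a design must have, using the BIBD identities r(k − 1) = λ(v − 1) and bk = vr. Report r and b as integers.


Any 2-(v, k, λ) BIBD satisfies two necessary conditions:
  (i)  Each point sits in r blocks, and counting incidences through any fixed point gives r(k − 1) = λ(v − 1), so r = λ(v − 1)/(k − 1).
  (ii) Total incidences bk = vr, so b = vr/k.
Step 1: r = λ(v − 1)/(k − 1) = 6·(53 − 1)/(2 − 1) = 6·52/1 = 312/1 = 312.
Step 2: b = vr/k = 53·312/2 = 16536/2 = 8268.
Check integrality: r = 312 ∈ Z ✓, b = 8268 ∈ Z ✓.
(These identities are necessary conditions: they determine r and b for any design with these parameters, but do not by themselves prove that one exists.)

r = 312, b = 8268.


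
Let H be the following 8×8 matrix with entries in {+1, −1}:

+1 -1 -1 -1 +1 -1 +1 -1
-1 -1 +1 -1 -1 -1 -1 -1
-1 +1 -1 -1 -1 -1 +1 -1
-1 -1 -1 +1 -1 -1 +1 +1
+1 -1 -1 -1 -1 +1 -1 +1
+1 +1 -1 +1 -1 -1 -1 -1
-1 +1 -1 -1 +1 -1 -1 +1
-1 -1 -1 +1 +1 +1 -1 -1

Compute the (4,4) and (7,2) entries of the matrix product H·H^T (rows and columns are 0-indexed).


Row 2 of H: [-1, 1, -1, -1, -1, -1, 1, -1].
Row 4 of H: [1, -1, -1, -1, -1, 1, -1, 1].
Row 7 of H: [-1, -1, -1, 1, 1, 1, -1, -1].
(H·H^T)[4][4] = Σ_j H[4][j]·H[4][j] = (1)² + (-1)² + (-1)² + (-1)² + (-1)² + (1)² + (-1)² + (1)² = 1 + 1 + 1 + 1 + 1 + 1 + 1 + 1 = 8.
(H·H^T)[7][2] = Σ_j H[7][j]·H[2][j] = (-1)·(-1) + (-1)·(1) + (-1)·(-1) + (1)·(-1) + (1)·(-1) + (1)·(-1) + (-1)·(1) + (-1)·(-1) = 1 + -1 + 1 + -1 + -1 + -1 + -1 + 1 = -2.
Rows 7 and 2 are not orthogonal (dot product = -2 ≠ 0), so H is not a Hadamard matrix.

(4,4) entry = 8; (7,2) entry = -2.


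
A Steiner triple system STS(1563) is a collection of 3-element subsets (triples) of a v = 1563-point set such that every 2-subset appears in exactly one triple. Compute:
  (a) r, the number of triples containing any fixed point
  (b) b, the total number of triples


An STS(v) is a 2-(v, 3, 1) BIBD: block size k = 3, λ = 1.
Replication: r(k − 1) = λ(v − 1) ⇒ r·2 = 1563 − 1 = 1562 ⇒ r = 781.
Block count: bk = vr ⇒ b·3 = 1563·781 = 1220703 ⇒ b = 406901.

r = 781, b = 406901.


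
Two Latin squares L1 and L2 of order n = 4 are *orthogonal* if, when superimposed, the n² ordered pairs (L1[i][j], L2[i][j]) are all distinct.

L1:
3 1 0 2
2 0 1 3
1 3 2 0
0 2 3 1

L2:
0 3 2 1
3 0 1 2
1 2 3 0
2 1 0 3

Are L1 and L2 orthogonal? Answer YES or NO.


Form the n² = 16 superimposed pairs (L1[i][j], L2[i][j]), row by row (rows and columns indexed from 0):
row 0: (3,0) (1,3) (0,2) (2,1)
row 1: (2,3) (0,0) (1,1) (3,2)
row 2: (1,1) (3,2) (2,3) (0,0)
row 3: (0,2) (2,1) (3,0) (1,3)
Orthogonality requires all 16 pairs distinct.
But the pair (1,1) repeats: cell (1,2) has L1 = 1, L2 = 1, and cell (2,0) has L1 = 1, L2 = 1.
A repeated pair means some other pair never occurs (only 8 distinct pairs out of 16), so the squares are not orthogonal.
Conclusion: NO.

NO


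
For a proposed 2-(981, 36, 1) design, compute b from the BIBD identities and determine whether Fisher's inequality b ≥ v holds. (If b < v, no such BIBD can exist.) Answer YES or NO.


r = λ(v − 1)/(k − 1) = 1·980/35 = 28.
b = vr/k = 981·28/36 = 763.
Fisher's inequality: b ≥ v ⇔ 763 ≥ 981? NO.

NO


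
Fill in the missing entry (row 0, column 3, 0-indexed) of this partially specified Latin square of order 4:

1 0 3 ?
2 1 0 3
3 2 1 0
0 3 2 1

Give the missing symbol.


Row 0 contains symbols [0, 1, 3] — missing [2].
Column 3 contains symbols [0, 1, 3] — missing [2].
The missing symbol must appear in both missing sets; intersection = [2].
Therefore the hidden value is 2.

Missing value = 2.


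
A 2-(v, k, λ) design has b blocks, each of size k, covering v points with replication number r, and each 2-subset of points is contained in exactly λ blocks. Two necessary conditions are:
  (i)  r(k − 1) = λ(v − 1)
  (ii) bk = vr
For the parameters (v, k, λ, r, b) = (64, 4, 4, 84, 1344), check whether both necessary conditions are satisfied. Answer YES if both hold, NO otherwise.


Condition (i): r(k − 1) = 84·3 = 252; λ(v − 1) = 4·63 = 252. Match? YES.
Condition (ii): bk = 1344·4 = 5376; vr = 64·84 = 5376. Match? YES.
Both conditions hold? YES.

YES


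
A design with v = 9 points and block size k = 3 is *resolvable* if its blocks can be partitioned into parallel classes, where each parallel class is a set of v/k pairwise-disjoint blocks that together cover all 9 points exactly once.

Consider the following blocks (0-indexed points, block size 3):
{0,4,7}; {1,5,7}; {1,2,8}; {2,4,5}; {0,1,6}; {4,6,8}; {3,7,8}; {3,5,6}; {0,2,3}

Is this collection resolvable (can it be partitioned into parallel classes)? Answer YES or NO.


v = 9, block size k = 3, number of blocks = 9.
For resolvability, blocks must partition into parallel classes of size v/k = 3.
Total blocks must therefore be a multiple of 3: 9 = 3·3 + 0 ⇒ divisible ✓.
Greedy packing gives 3 candidate class(es). Each should be a full parallel class (size 3, covers all 9 points).
  Class 1 (3 blocks): {0,4,7}; {1,2,8}; {3,5,6}. Points covered: [0, 1, 2, 3, 4, 5, 6, 7, 8].
  Class 2 (3 blocks): {1,5,7}; {4,6,8}; {0,2,3}. Points covered: [0, 1, 2, 3, 4, 5, 6, 7, 8].
  Class 3 (3 blocks): {2,4,5}; {0,1,6}; {3,7,8}. Points covered: [0, 1, 2, 3, 4, 5, 6, 7, 8].
All classes full (size 3)? YES. All classes cover every point? YES.
Resolvable? YES.

YES


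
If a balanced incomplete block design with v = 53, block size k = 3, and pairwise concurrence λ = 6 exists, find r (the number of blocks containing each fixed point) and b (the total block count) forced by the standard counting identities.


Any 2-(v, k, λ) BIBD satisfies two necessary conditions:
  (i)  Each point sits in r blocks, and counting incidences through any fixed point gives r(k − 1) = λ(v − 1), so r = λ(v − 1)/(k − 1).
  (ii) Total incidences bk = vr, so b = vr/k.
Step 1: r = λ(v − 1)/(k − 1) = 6·(53 − 1)/(3 − 1) = 6·52/2 = 312/2 = 156.
Step 2: b = vr/k = 53·156/3 = 8268/3 = 2756.
Check integrality: r = 156 ∈ Z ✓, b = 2756 ∈ Z ✓.
(These identities are necessary conditions: they determine r and b for any design with these parameters, but do not by themselves prove that one exists.)

r = 156, b = 2756.


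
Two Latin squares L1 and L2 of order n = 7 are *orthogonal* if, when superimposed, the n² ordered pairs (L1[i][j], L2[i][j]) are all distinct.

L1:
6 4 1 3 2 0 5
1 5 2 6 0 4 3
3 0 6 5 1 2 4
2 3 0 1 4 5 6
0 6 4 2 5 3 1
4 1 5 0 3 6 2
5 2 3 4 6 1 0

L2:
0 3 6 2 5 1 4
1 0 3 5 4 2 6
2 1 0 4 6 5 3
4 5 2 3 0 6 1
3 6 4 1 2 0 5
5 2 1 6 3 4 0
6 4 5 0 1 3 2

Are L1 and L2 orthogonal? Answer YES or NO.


Form the n² = 49 superimposed pairs (L1[i][j], L2[i][j]), row by row (rows and columns indexed from 0):
row 0: (6,0) (4,3) (1,6) (3,2) (2,5) (0,1) (5,4)
row 1: (1,1) (5,0) (2,3) (6,5) (0,4) (4,2) (3,6)
row 2: (3,2) (0,1) (6,0) (5,4) (1,6) (2,5) (4,3)
row 3: (2,4) (3,5) (0,2) (1,3) (4,0) (5,6) (6,1)
row 4: (0,3) (6,6) (4,4) (2,1) (5,2) (3,0) (1,5)
row 5: (4,5) (1,2) (5,1) (0,6) (3,3) (6,4) (2,0)
row 6: (5,6) (2,4) (3,5) (4,0) (6,1) (1,3) (0,2)
Orthogonality requires all 49 pairs distinct.
But the pair (3,2) repeats: cell (0,3) has L1 = 3, L2 = 2, and cell (2,0) has L1 = 3, L2 = 2.
A repeated pair means some other pair never occurs (only 35 distinct pairs out of 49), so the squares are not orthogonal.
Conclusion: NO.

NO


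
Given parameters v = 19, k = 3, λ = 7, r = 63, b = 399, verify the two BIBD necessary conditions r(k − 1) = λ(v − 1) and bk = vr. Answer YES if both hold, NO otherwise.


Condition (i): r(k − 1) = 63·2 = 126; λ(v − 1) = 7·18 = 126. Match? YES.
Condition (ii): bk = 399·3 = 1197; vr = 19·63 = 1197. Match? YES.
Both conditions hold? YES.

YES


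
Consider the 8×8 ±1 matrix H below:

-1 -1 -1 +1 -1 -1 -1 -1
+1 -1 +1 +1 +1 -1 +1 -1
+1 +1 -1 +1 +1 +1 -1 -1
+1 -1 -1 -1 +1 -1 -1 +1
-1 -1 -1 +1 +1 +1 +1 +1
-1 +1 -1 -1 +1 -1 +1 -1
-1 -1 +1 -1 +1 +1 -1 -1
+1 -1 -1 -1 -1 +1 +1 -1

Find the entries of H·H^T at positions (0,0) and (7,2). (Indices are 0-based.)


Row 0 of H: [-1, -1, -1, 1, -1, -1, -1, -1].
Row 2 of H: [1, 1, -1, 1, 1, 1, -1, -1].
Row 7 of H: [1, -1, -1, -1, -1, 1, 1, -1].
(H·H^T)[0][0] = Σ_j H[0][j]·H[0][j] = (-1)² + (-1)² + (-1)² + (1)² + (-1)² + (-1)² + (-1)² + (-1)² = 1 + 1 + 1 + 1 + 1 + 1 + 1 + 1 = 8.
(H·H^T)[7][2] = Σ_j H[7][j]·H[2][j] = (1)·(1) + (-1)·(1) + (-1)·(-1) + (-1)·(1) + (-1)·(1) + (1)·(1) + (1)·(-1) + (-1)·(-1) = 1 + -1 + 1 + -1 + -1 + 1 + -1 + 1 = 0.
So rows 7 and 2 are orthogonal; the diagonal entry equals n = 8.

(0,0) entry = 8; (7,2) entry = 0.


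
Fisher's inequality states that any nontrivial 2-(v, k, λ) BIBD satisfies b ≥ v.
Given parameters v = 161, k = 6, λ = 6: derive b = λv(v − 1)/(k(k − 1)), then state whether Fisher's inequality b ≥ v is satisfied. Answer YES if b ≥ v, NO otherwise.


r = λ(v − 1)/(k − 1) = 6·160/5 = 192.
b = vr/k = 161·192/6 = 5152.
Fisher's inequality: b ≥ v ⇔ 5152 ≥ 161? YES.

YES


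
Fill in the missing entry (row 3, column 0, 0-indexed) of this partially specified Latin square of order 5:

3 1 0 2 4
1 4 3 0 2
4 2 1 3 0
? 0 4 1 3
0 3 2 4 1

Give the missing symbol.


Row 3 contains symbols [0, 1, 3, 4] — missing [2].
Column 0 contains symbols [0, 1, 3, 4] — missing [2].
The missing symbol must appear in both missing sets; intersection = [2].
Therefore the hidden value is 2.

Missing value = 2.


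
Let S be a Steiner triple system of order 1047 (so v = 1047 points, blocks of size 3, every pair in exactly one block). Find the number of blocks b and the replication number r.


An STS(v) is a 2-(v, 3, 1) BIBD: block size k = 3, λ = 1.
Replication: r(k − 1) = λ(v − 1) ⇒ r·2 = 1047 − 1 = 1046 ⇒ r = 523.
Block count: bk = vr ⇒ b·3 = 1047·523 = 547581 ⇒ b = 182527.

r = 523, b = 182527.


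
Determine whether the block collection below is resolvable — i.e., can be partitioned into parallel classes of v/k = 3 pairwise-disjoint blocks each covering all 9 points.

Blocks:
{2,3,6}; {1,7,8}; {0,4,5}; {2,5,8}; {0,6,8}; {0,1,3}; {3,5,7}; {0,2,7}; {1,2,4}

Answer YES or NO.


v = 9, block size k = 3, number of blocks = 9.
For resolvability, blocks must partition into parallel classes of size v/k = 3.
Total blocks must therefore be a multiple of 3: 9 = 3·3 + 0 ⇒ divisible ✓.
Consider block {2,5,8}. The only other block(s) in the collection disjoint from it are {0,1,3} — just 1 block(s). Any parallel class containing {2,5,8} would need 2 other blocks each disjoint from it, so no parallel class of size 3 can contain {2,5,8}.
Since every block must belong to some parallel class in a resolution, the collection cannot be partitioned into parallel classes.
Resolvable? NO.

NO


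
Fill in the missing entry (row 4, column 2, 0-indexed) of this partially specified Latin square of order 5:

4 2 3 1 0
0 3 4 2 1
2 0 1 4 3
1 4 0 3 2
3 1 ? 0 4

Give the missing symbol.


Row 4 contains symbols [0, 1, 3, 4] — missing [2].
Column 2 contains symbols [0, 1, 3, 4] — missing [2].
The missing symbol must appear in both missing sets; intersection = [2].
Therefore the hidden value is 2.

Missing value = 2.


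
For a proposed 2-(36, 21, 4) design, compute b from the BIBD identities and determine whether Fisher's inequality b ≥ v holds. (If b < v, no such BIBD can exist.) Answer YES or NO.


b = λv(v − 1)/(k(k − 1)) = 4·36·35/(21·20) = 5040/420 = 12.
Compare with v = 36: b < v, so Fisher's inequality fails.

NO


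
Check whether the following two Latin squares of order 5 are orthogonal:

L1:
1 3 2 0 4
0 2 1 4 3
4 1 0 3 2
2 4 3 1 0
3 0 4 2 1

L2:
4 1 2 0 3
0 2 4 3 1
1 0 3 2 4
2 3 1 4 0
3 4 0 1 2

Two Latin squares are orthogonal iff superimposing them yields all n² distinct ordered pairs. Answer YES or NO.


Form the n² = 25 superimposed pairs (L1[i][j], L2[i][j]), row by row (rows and columns indexed from 0):
row 0: (1,4) (3,1) (2,2) (0,0) (4,3)
row 1: (0,0) (2,2) (1,4) (4,3) (3,1)
row 2: (4,1) (1,0) (0,3) (3,2) (2,4)
row 3: (2,2) (4,3) (3,1) (1,4) (0,0)
row 4: (3,3) (0,4) (4,0) (2,1) (1,2)
Orthogonality requires all 25 pairs distinct.
But the pair (0,0) repeats: cell (0,3) has L1 = 0, L2 = 0, and cell (1,0) has L1 = 0, L2 = 0.
A repeated pair means some other pair never occurs (only 15 distinct pairs out of 25), so the squares are not orthogonal.
Conclusion: NO.

NO


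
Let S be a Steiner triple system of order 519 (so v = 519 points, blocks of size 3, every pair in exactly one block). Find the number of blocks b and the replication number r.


An STS(v) is a 2-(v, 3, 1) BIBD: block size k = 3, λ = 1.
Replication: r(k − 1) = λ(v − 1) ⇒ r·2 = 519 − 1 = 518 ⇒ r = 259.
Block count: b = v(v − 1)/6 = 519·518/6 = 268842/6 = 44807.

r = 259, b = 44807.


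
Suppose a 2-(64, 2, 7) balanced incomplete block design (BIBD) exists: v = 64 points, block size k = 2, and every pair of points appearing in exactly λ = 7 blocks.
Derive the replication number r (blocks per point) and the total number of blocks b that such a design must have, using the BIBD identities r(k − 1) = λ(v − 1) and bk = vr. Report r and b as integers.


Any 2-(v, k, λ) BIBD satisfies two necessary conditions:
  (i)  Each point sits in r blocks, and counting incidences through any fixed point gives r(k − 1) = λ(v − 1), so r = λ(v − 1)/(k − 1).
  (ii) Total incidences bk = vr, so b = vr/k.
Step 1: r = λ(v − 1)/(k − 1) = 7·(64 − 1)/(2 − 1) = 7·63/1 = 441/1 = 441.
Step 2: b = vr/k = 64·441/2 = 28224/2 = 14112.
Check integrality: r = 441 ∈ Z ✓, b = 14112 ∈ Z ✓.
(These identities are necessary conditions: they determine r and b for any design with these parameters, but do not by themselves prove that one exists.)

r = 441, b = 14112.


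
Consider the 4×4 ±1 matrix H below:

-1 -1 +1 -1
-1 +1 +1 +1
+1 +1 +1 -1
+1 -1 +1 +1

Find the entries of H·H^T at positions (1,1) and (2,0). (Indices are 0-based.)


Row 0 of H: [-1, -1, 1, -1].
Row 1 of H: [-1, 1, 1, 1].
Row 2 of H: [1, 1, 1, -1].
(H·H^T)[1][1] = Σ_j H[1][j]·H[1][j] = (-1)² + (1)² + (1)² + (1)² = 1 + 1 + 1 + 1 = 4.
(H·H^T)[2][0] = Σ_j H[2][j]·H[0][j] = (1)·(-1) + (1)·(-1) + (1)·(1) + (-1)·(-1) = -1 + -1 + 1 + 1 = 0.
So rows 2 and 0 are orthogonal; the diagonal entry equals n = 4.

(1,1) entry = 4; (2,0) entry = 0.


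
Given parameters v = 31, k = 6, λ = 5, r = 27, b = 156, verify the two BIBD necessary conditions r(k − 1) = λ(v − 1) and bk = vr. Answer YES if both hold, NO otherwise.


Condition (i): r(k − 1) = 27·5 = 135; λ(v − 1) = 5·30 = 150. Match? NO.
Condition (ii): bk = 156·6 = 936; vr = 31·27 = 837. Match? NO.
Both conditions hold? NO.

NO


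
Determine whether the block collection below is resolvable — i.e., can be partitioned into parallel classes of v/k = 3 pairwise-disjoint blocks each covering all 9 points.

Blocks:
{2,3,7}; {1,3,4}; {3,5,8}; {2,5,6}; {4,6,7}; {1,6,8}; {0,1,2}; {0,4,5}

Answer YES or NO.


v = 9, block size k = 3, number of blocks = 8.
For resolvability, blocks must partition into parallel classes of size v/k = 3.
Total blocks must therefore be a multiple of 3: 8 = 3·2 + 2 ⇒ not divisible ✗.
Resolvable? NO.

NO


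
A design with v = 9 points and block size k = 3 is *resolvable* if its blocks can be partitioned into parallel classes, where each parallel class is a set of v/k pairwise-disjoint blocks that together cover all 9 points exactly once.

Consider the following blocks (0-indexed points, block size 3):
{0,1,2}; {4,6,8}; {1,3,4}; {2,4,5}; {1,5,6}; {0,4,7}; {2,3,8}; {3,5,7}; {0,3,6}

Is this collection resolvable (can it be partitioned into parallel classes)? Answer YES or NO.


v = 9, block size k = 3, number of blocks = 9.
For resolvability, blocks must partition into parallel classes of size v/k = 3.
Total blocks must therefore be a multiple of 3: 9 = 3·3 + 0 ⇒ divisible ✓.
Consider block {1,3,4}. It intersects every other block in the collection, so no parallel class of size 3 can contain it.
Since every block must belong to some parallel class in a resolution, the collection cannot be partitioned into parallel classes.
Resolvable? NO.

NO


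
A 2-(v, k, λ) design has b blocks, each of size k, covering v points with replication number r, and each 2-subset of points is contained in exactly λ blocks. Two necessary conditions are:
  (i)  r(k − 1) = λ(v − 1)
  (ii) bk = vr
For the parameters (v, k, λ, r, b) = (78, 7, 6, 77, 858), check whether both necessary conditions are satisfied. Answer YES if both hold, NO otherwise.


Condition (i): r(k − 1) = 77·6 = 462; λ(v − 1) = 6·77 = 462. Match? YES.
Condition (ii): bk = 858·7 = 6006; vr = 78·77 = 6006. Match? YES.
Both conditions hold? YES.

YES


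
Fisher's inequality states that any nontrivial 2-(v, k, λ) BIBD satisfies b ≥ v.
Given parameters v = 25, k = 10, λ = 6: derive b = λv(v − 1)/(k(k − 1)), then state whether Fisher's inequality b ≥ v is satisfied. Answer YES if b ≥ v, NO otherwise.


r = λ(v − 1)/(k − 1) = 6·24/9 = 16.
b = vr/k = 25·16/10 = 40.
Fisher's inequality: b ≥ v ⇔ 40 ≥ 25? YES.

YES


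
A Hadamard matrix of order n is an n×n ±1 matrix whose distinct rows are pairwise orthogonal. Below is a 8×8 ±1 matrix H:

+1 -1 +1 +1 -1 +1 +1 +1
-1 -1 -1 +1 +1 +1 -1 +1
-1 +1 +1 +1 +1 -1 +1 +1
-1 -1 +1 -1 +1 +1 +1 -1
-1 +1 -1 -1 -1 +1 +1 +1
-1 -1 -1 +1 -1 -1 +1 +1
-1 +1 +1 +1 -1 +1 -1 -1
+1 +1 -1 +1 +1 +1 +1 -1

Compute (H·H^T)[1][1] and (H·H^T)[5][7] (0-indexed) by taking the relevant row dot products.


Row 1 of H: [-1, -1, -1, 1, 1, 1, -1, 1].
Row 5 of H: [-1, -1, -1, 1, -1, -1, 1, 1].
Row 7 of H: [1, 1, -1, 1, 1, 1, 1, -1].
(H·H^T)[1][1] = Σ_j H[1][j]·H[1][j] = (-1)² + (-1)² + (-1)² + (1)² + (1)² + (1)² + (-1)² + (1)² = 1 + 1 + 1 + 1 + 1 + 1 + 1 + 1 = 8.
(H·H^T)[5][7] = Σ_j H[5][j]·H[7][j] = (-1)·(1) + (-1)·(1) + (-1)·(-1) + (1)·(1) + (-1)·(1) + (-1)·(1) + (1)·(1) + (1)·(-1) = -1 + -1 + 1 + 1 + -1 + -1 + 1 + -1 = -2.
Rows 5 and 7 are not orthogonal (dot product = -2 ≠ 0), so H is not a Hadamard matrix.

(1,1) entry = 8; (5,7) entry = -2.


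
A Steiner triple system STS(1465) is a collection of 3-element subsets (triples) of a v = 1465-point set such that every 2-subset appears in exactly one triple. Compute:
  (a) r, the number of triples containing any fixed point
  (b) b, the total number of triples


An STS(v) is a 2-(v, 3, 1) BIBD: block size k = 3, λ = 1.
Replication: r(k − 1) = λ(v − 1) ⇒ r·2 = 1465 − 1 = 1464 ⇒ r = 732.
Block count: b = v(v − 1)/6 = 1465·1464/6 = 2144760/6 = 357460.

r = 732, b = 357460.


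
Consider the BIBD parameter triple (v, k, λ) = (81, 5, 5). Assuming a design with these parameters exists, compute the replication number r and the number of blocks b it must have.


Any 2-(v, k, λ) BIBD satisfies two necessary conditions:
  (i)  Each point sits in r blocks, and counting incidences through any fixed point gives r(k − 1) = λ(v − 1), so r = λ(v − 1)/(k − 1).
  (ii) Total incidences bk = vr, so b = vr/k.
Step 1: r = λ(v − 1)/(k − 1) = 5·(81 − 1)/(5 − 1) = 5·80/4 = 400/4 = 100.
Step 2: b = vr/k = 81·100/5 = 8100/5 = 1620.
Check integrality: r = 100 ∈ Z ✓, b = 1620 ∈ Z ✓.
(These identities are necessary conditions: they determine r and b for any design with these parameters, but do not by themselves prove that one exists.)

r = 100, b = 1620.


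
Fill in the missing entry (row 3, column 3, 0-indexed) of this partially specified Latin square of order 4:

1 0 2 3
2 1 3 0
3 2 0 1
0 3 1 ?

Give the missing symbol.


Row 3 contains symbols [0, 1, 3] — missing [2].
Column 3 contains symbols [0, 1, 3] — missing [2].
The missing symbol must appear in both missing sets; intersection = [2].
Therefore the hidden value is 2.

Missing value = 2.


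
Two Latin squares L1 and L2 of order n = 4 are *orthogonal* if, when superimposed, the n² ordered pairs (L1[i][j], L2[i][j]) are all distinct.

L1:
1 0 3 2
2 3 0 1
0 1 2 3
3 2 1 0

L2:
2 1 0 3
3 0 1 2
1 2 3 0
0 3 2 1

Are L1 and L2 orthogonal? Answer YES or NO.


Form the n² = 16 superimposed pairs (L1[i][j], L2[i][j]), row by row (rows and columns indexed from 0):
row 0: (1,2) (0,1) (3,0) (2,3)
row 1: (2,3) (3,0) (0,1) (1,2)
row 2: (0,1) (1,2) (2,3) (3,0)
row 3: (3,0) (2,3) (1,2) (0,1)
Orthogonality requires all 16 pairs distinct.
But the pair (2,3) repeats: cell (0,3) has L1 = 2, L2 = 3, and cell (1,0) has L1 = 2, L2 = 3.
A repeated pair means some other pair never occurs (only 4 distinct pairs out of 16), so the squares are not orthogonal.
Conclusion: NO.

NO


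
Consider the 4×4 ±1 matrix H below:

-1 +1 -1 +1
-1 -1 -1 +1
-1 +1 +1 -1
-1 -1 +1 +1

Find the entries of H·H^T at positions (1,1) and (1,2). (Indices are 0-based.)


Row 1 of H: [-1, -1, -1, 1].
Row 2 of H: [-1, 1, 1, -1].
(H·H^T)[1][1] = Σ_j H[1][j]·H[1][j] = (-1)² + (-1)² + (-1)² + (1)² = 1 + 1 + 1 + 1 = 4.
(H·H^T)[1][2] = Σ_j H[1][j]·H[2][j] = (-1)·(-1) + (-1)·(1) + (-1)·(1) + (1)·(-1) = 1 + -1 + -1 + -1 = -2.
Rows 1 and 2 are not orthogonal (dot product = -2 ≠ 0), so H is not a Hadamard matrix.

(1,1) entry = 4; (1,2) entry = -2.


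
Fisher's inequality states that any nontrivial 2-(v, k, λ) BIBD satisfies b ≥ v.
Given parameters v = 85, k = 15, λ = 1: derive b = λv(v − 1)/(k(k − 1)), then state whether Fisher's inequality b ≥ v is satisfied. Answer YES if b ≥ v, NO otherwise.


r = λ(v − 1)/(k − 1) = 1·84/14 = 6.
b = vr/k = 85·6/15 = 34.
Fisher's inequality: b ≥ v ⇔ 34 ≥ 85? NO.

NO


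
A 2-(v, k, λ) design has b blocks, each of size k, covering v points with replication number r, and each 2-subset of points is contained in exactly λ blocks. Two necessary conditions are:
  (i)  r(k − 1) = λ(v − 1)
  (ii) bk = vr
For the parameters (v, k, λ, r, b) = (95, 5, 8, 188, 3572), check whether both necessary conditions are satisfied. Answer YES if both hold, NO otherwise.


Condition (i): r(k − 1) = 188·4 = 752; λ(v − 1) = 8·94 = 752. Match? YES.
Condition (ii): bk = 3572·5 = 17860; vr = 95·188 = 17860. Match? YES.
Both conditions hold? YES.

YES


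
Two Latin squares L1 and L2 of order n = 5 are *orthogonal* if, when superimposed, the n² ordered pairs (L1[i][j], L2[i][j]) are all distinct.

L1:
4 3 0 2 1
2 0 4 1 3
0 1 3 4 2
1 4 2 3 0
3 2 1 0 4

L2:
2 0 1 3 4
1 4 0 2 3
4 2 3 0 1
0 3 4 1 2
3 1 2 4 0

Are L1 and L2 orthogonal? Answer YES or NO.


Form the n² = 25 superimposed pairs (L1[i][j], L2[i][j]), row by row (rows and columns indexed from 0):
row 0: (4,2) (3,0) (0,1) (2,3) (1,4)
row 1: (2,1) (0,4) (4,0) (1,2) (3,3)
row 2: (0,4) (1,2) (3,3) (4,0) (2,1)
row 3: (1,0) (4,3) (2,4) (3,1) (0,2)
row 4: (3,3) (2,1) (1,2) (0,4) (4,0)
Orthogonality requires all 25 pairs distinct.
But the pair (0,4) repeats: cell (1,1) has L1 = 0, L2 = 4, and cell (2,0) has L1 = 0, L2 = 4.
A repeated pair means some other pair never occurs (only 15 distinct pairs out of 25), so the squares are not orthogonal.
Conclusion: NO.

NO


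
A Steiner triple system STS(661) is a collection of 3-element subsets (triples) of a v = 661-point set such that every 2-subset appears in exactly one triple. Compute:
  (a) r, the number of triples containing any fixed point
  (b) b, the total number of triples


An STS(v) is a 2-(v, 3, 1) BIBD: block size k = 3, λ = 1.
Replication: r(k − 1) = λ(v − 1) ⇒ r·2 = 661 − 1 = 660 ⇒ r = 330.
Block count: bk = vr ⇒ b·3 = 661·330 = 218130 ⇒ b = 72710.
(Check via b = v(v − 1)/6 = 661·660/6 = 436260/6 = 72710.)

r = 330, b = 72710.


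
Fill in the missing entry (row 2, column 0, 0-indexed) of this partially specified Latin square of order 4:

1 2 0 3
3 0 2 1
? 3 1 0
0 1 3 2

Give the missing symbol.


Row 2 contains symbols [0, 1, 3] — missing [2].
Column 0 contains symbols [0, 1, 3] — missing [2].
The missing symbol must appear in both missing sets; intersection = [2].
Therefore the hidden value is 2.

Missing value = 2.


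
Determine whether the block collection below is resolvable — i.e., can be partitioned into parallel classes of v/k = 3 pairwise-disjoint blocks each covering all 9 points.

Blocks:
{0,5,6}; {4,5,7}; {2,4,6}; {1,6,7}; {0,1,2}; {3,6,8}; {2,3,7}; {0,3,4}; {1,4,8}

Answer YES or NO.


v = 9, block size k = 3, number of blocks = 9.
For resolvability, blocks must partition into parallel classes of size v/k = 3.
Total blocks must therefore be a multiple of 3: 9 = 3·3 + 0 ⇒ divisible ✓.
Consider block {2,4,6}. It intersects every other block in the collection, so no parallel class of size 3 can contain it.
Since every block must belong to some parallel class in a resolution, the collection cannot be partitioned into parallel classes.
Resolvable? NO.

NO


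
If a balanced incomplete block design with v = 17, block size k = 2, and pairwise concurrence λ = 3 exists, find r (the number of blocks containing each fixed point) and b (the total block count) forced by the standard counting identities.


Any 2-(v, k, λ) BIBD satisfies two necessary conditions:
  (i)  Each point sits in r blocks, and counting incidences through any fixed point gives r(k − 1) = λ(v − 1), so r = λ(v − 1)/(k − 1).
  (ii) Total incidences bk = vr, so b = vr/k.
Step 1: r = λ(v − 1)/(k − 1) = 3·(17 − 1)/(2 − 1) = 3·16/1 = 48/1 = 48.
Step 2: b = vr/k = 17·48/2 = 816/2 = 408.
Check integrality: r = 48 ∈ Z ✓, b = 408 ∈ Z ✓.
(These identities are necessary conditions: they determine r and b for any design with these parameters, but do not by themselves prove that one exists.)

r = 48, b = 408.


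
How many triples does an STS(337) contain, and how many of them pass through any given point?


An STS(v) is a 2-(v, 3, 1) BIBD: block size k = 3, λ = 1.
Replication: r(k − 1) = λ(v − 1) ⇒ r·2 = 337 − 1 = 336 ⇒ r = 168.
Block count: b = v(v − 1)/6 = 337·336/6 = 113232/6 = 18872.

r = 168, b = 18872.


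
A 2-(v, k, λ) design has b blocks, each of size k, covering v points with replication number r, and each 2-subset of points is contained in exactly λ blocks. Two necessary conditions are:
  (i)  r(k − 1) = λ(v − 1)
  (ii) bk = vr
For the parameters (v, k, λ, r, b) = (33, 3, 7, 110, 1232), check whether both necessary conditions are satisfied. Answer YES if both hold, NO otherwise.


Condition (i): r(k − 1) = 110·2 = 220; λ(v − 1) = 7·32 = 224. Match? NO.
Condition (ii): bk = 1232·3 = 3696; vr = 33·110 = 3630. Match? NO.
Both conditions hold? NO.

NO


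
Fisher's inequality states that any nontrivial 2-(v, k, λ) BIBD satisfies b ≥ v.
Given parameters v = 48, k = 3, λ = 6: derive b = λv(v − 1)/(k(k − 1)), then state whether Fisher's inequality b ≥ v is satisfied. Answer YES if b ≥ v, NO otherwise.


b = λv(v − 1)/(k(k − 1)) = 6·48·47/(3·2) = 13536/6 = 2256.
Compare with v = 48: b ≥ v, so Fisher's inequality holds.

YES


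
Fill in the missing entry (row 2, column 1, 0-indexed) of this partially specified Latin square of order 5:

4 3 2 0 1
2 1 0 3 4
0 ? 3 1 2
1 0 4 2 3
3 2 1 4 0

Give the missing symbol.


Row 2 contains symbols [0, 1, 2, 3] — missing [4].
Column 1 contains symbols [0, 1, 2, 3] — missing [4].
The missing symbol must appear in both missing sets; intersection = [4].
Therefore the hidden value is 4.

Missing value = 4.


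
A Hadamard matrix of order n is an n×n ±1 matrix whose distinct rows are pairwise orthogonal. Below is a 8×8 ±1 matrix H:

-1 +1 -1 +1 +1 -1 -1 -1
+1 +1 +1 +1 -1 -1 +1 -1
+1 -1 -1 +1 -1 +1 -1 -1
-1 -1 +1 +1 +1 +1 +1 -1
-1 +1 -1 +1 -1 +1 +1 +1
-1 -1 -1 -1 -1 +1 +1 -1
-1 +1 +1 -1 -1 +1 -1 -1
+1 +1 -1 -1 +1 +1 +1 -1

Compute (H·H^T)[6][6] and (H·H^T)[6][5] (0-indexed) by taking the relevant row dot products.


Row 5 of H: [-1, -1, -1, -1, -1, 1, 1, -1].
Row 6 of H: [-1, 1, 1, -1, -1, 1, -1, -1].
(H·H^T)[6][6] = Σ_j H[6][j]·H[6][j] = (-1)² + (1)² + (1)² + (-1)² + (-1)² + (1)² + (-1)² + (-1)² = 1 + 1 + 1 + 1 + 1 + 1 + 1 + 1 = 8.
(H·H^T)[6][5] = Σ_j H[6][j]·H[5][j] = (-1)·(-1) + (1)·(-1) + (1)·(-1) + (-1)·(-1) + (-1)·(-1) + (1)·(1) + (-1)·(1) + (-1)·(-1) = 1 + -1 + -1 + 1 + 1 + 1 + -1 + 1 = 2.
Rows 6 and 5 are not orthogonal (dot product = 2 ≠ 0), so H is not a Hadamard matrix.

(6,6) entry = 8; (6,5) entry = 2.


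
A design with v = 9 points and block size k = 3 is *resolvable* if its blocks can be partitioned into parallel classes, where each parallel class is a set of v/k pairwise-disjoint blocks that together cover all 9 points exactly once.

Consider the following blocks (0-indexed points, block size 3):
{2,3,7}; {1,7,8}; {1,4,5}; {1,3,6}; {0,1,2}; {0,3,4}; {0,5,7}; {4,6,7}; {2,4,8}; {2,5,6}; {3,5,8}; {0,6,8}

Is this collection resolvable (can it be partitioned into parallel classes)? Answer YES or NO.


v = 9, block size k = 3, number of blocks = 12.
For resolvability, blocks must partition into parallel classes of size v/k = 3.
Total blocks must therefore be a multiple of 3: 12 = 3·4 + 0 ⇒ divisible ✓.
Greedy packing gives 4 candidate class(es). Each should be a full parallel class (size 3, covers all 9 points).
  Class 1 (3 blocks): {2,3,7}; {1,4,5}; {0,6,8}. Points covered: [0, 1, 2, 3, 4, 5, 6, 7, 8].
  Class 2 (3 blocks): {1,7,8}; {0,3,4}; {2,5,6}. Points covered: [0, 1, 2, 3, 4, 5, 6, 7, 8].
  Class 3 (3 blocks): {1,3,6}; {0,5,7}; {2,4,8}. Points covered: [0, 1, 2, 3, 4, 5, 6, 7, 8].
  Class 4 (3 blocks): {0,1,2}; {4,6,7}; {3,5,8}. Points covered: [0, 1, 2, 3, 4, 5, 6, 7, 8].
All classes full (size 3)? YES. All classes cover every point? YES.
Resolvable? YES.

YES


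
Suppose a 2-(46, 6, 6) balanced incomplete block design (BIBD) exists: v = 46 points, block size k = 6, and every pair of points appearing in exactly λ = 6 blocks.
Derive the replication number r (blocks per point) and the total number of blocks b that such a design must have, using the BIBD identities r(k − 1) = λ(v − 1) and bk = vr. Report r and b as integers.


Any 2-(v, k, λ) BIBD satisfies two necessary conditions:
  (i)  Each point sits in r blocks, and counting incidences through any fixed point gives r(k − 1) = λ(v − 1), so r = λ(v − 1)/(k − 1).
  (ii) Total incidences bk = vr, so b = vr/k.
Step 1: r = λ(v − 1)/(k − 1) = 6·(46 − 1)/(6 − 1) = 6·45/5 = 270/5 = 54.
Step 2: b = vr/k = 46·54/6 = 2484/6 = 414.
Check integrality: r = 54 ∈ Z ✓, b = 414 ∈ Z ✓.
(These identities are necessary conditions: they determine r and b for any design with these parameters, but do not by themselves prove that one exists.)

r = 54, b = 414.


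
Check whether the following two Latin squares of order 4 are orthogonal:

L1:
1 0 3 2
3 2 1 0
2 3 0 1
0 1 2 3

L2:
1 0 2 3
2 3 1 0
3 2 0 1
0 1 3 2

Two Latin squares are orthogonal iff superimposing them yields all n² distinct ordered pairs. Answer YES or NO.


Form the n² = 16 superimposed pairs (L1[i][j], L2[i][j]), row by row (rows and columns indexed from 0):
row 0: (1,1) (0,0) (3,2) (2,3)
row 1: (3,2) (2,3) (1,1) (0,0)
row 2: (2,3) (3,2) (0,0) (1,1)
row 3: (0,0) (1,1) (2,3) (3,2)
Orthogonality requires all 16 pairs distinct.
But the pair (3,2) repeats: cell (0,2) has L1 = 3, L2 = 2, and cell (1,0) has L1 = 3, L2 = 2.
A repeated pair means some other pair never occurs (only 4 distinct pairs out of 16), so the squares are not orthogonal.
Conclusion: NO.

NO


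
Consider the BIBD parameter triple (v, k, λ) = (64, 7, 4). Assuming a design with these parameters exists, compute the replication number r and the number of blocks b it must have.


Any 2-(v, k, λ) BIBD satisfies two necessary conditions:
  (i)  Each point sits in r blocks, and counting incidences through any fixed point gives r(k − 1) = λ(v − 1), so r = λ(v − 1)/(k − 1).
  (ii) Total incidences bk = vr, so b = vr/k.
Step 1: r = λ(v − 1)/(k − 1) = 4·(64 − 1)/(7 − 1) = 4·63/6 = 252/6 = 42.
Step 2: b = vr/k = 64·42/7 = 2688/7 = 384.
Check integrality: r = 42 ∈ Z ✓, b = 384 ∈ Z ✓.
(These identities are necessary conditions: they determine r and b for any design with these parameters, but do not by themselves prove that one exists.)

r = 42, b = 384.


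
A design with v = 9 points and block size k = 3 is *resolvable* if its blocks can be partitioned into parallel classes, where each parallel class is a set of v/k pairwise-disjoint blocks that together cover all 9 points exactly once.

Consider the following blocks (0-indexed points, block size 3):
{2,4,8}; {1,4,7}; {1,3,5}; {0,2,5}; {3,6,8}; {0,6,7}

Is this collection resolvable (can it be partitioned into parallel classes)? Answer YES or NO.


v = 9, block size k = 3, number of blocks = 6.
For resolvability, blocks must partition into parallel classes of size v/k = 3.
Total blocks must therefore be a multiple of 3: 6 = 3·2 + 0 ⇒ divisible ✓.
Greedy packing gives 2 candidate class(es). Each should be a full parallel class (size 3, covers all 9 points).
  Class 1 (3 blocks): {2,4,8}; {1,3,5}; {0,6,7}. Points covered: [0, 1, 2, 3, 4, 5, 6, 7, 8].
  Class 2 (3 blocks): {1,4,7}; {0,2,5}; {3,6,8}. Points covered: [0, 1, 2, 3, 4, 5, 6, 7, 8].
All classes full (size 3)? YES. All classes cover every point? YES.
Resolvable? YES.

YES


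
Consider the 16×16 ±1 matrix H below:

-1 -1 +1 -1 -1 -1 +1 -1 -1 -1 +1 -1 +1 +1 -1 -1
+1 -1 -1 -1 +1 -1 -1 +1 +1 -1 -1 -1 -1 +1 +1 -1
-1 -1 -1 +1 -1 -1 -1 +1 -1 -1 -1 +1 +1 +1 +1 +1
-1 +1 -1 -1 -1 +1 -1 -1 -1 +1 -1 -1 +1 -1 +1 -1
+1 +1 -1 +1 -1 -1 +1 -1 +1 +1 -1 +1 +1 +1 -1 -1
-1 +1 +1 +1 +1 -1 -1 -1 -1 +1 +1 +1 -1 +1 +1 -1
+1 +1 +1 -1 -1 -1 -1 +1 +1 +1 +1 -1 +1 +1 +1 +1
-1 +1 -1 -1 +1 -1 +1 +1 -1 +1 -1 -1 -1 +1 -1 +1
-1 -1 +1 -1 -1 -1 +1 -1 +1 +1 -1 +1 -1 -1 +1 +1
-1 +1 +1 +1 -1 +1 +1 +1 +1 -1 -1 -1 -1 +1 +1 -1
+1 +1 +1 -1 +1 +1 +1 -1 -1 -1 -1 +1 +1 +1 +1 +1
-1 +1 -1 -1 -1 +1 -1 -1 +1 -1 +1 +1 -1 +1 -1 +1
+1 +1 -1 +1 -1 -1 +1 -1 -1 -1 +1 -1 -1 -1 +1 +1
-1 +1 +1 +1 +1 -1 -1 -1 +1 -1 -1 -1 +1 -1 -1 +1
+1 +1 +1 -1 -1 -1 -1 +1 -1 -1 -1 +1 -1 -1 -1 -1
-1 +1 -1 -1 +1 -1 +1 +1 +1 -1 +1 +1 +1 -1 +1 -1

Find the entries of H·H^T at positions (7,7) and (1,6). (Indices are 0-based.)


Row 1 of H: [1, -1, -1, -1, 1, -1, -1, 1, 1, -1, -1, -1, -1, 1, 1, -1].
Row 6 of H: [1, 1, 1, -1, -1, -1, -1, 1, 1, 1, 1, -1, 1, 1, 1, 1].
Row 7 of H: [-1, 1, -1, -1, 1, -1, 1, 1, -1, 1, -1, -1, -1, 1, -1, 1].
(H·H^T)[7][7] = Σ_j H[7][j]·H[7][j] = (-1)² + (1)² + (-1)² + (-1)² + (1)² + (-1)² + (1)² + (1)² + (-1)² + (1)² + (-1)² + (-1)² + (-1)² + (1)² + (-1)² + (1)² = 1 + 1 + 1 + 1 + 1 + 1 + 1 + 1 + 1 + 1 + 1 + 1 + 1 + 1 + 1 + 1 = 16.
(H·H^T)[1][6] = Σ_j H[1][j]·H[6][j] = (1)·(1) + (-1)·(1) + (-1)·(1) + (-1)·(-1) + (1)·(-1) + (-1)·(-1) + (-1)·(-1) + (1)·(1) + (1)·(1) + (-1)·(1) + (-1)·(1) + (-1)·(-1) + (-1)·(1) + (1)·(1) + (1)·(1) + (-1)·(1) = 1 + -1 + -1 + 1 + -1 + 1 + 1 + 1 + 1 + -1 + -1 + 1 + -1 + 1 + 1 + -1 = 2.
Rows 1 and 6 are not orthogonal (dot product = 2 ≠ 0), so H is not a Hadamard matrix.

(7,7) entry = 16; (1,6) entry = 2.


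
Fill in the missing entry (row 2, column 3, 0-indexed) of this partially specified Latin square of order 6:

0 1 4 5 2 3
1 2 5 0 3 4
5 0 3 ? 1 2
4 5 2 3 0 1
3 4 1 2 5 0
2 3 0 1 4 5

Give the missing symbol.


Row 2 contains symbols [0, 1, 2, 3, 5] — missing [4].
Column 3 contains symbols [0, 1, 2, 3, 5] — missing [4].
The missing symbol must appear in both missing sets; intersection = [4].
Therefore the hidden value is 4.

Missing value = 4.


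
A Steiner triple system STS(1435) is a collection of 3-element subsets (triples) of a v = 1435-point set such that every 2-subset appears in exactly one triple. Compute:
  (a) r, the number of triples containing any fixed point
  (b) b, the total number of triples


An STS(v) is a 2-(v, 3, 1) BIBD: block size k = 3, λ = 1.
Replication: r(k − 1) = λ(v − 1) ⇒ r·2 = 1435 − 1 = 1434 ⇒ r = 717.
Block count: b = v(v − 1)/6 = 1435·1434/6 = 2057790/6 = 342965.
(Check via bk = vr: 342965·3 = 1028895 = 1435·717 = 1028895 ✓.)

r = 717, b = 342965.
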